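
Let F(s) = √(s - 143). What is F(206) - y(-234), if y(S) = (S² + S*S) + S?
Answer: -109278 + 3*√7 ≈ -1.0927e+5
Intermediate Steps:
F(s) = √(-143 + s)
y(S) = S + 2*S² (y(S) = (S² + S²) + S = 2*S² + S = S + 2*S²)
F(206) - y(-234) = √(-143 + 206) - (-234)*(1 + 2*(-234)) = √63 - (-234)*(1 - 468) = 3*√7 - (-234)*(-467) = 3*√7 - 1*109278 = 3*√7 - 109278 = -109278 + 3*√7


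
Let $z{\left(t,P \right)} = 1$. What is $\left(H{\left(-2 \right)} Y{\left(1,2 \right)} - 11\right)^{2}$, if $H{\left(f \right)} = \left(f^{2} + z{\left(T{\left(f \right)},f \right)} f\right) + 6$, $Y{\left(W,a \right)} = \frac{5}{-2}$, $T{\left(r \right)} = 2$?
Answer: $961$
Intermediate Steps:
$Y{\left(W,a \right)} = - \frac{5}{2}$ ($Y{\left(W,a \right)} = 5 \left(- \frac{1}{2}\right) = - \frac{5}{2}$)
$H{\left(f \right)} = 6 + f + f^{2}$ ($H{\left(f \right)} = \left(f^{2} + 1 f\right) + 6 = \left(f^{2} + f\right) + 6 = \left(f + f^{2}\right) + 6 = 6 + f + f^{2}$)
$\left(H{\left(-2 \right)} Y{\left(1,2 \right)} - 11\right)^{2} = \left(\left(6 - 2 + \left(-2\right)^{2}\right) \left(- \frac{5}{2}\right) - 11\right)^{2} = \left(\left(6 - 2 + 4\right) \left(- \frac{5}{2}\right) - 11\right)^{2} = \left(8 \left(- \frac{5}{2}\right) - 11\right)^{2} = \left(-20 - 11\right)^{2} = \left(-31\right)^{2} = 961$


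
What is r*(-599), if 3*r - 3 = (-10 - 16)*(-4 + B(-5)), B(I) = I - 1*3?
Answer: -62895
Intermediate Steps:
B(I) = -3 + I (B(I) = I - 3 = -3 + I)
r = 105 (r = 1 + ((-10 - 16)*(-4 + (-3 - 5)))/3 = 1 + (-26*(-4 - 8))/3 = 1 + (-26*(-12))/3 = 1 + (⅓)*312 = 1 + 104 = 105)
r*(-599) = 105*(-599) = -62895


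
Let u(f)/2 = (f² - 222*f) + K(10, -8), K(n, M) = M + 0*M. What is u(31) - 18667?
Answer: -30525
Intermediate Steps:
K(n, M) = M (K(n, M) = M + 0 = M)
u(f) = -16 - 444*f + 2*f² (u(f) = 2*((f² - 222*f) - 8) = 2*(-8 + f² - 222*f) = -16 - 444*f + 2*f²)
u(31) - 18667 = (-16 - 444*31 + 2*31²) - 18667 = (-16 - 13764 + 2*961) - 18667 = (-16 - 13764 + 1922) - 18667 = -11858 - 18667 = -30525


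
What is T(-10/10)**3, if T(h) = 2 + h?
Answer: 1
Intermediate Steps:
T(-10/10)**3 = (2 - 10/10)**3 = (2 - 10*1/10)**3 = (2 - 1)**3 = 1**3 = 1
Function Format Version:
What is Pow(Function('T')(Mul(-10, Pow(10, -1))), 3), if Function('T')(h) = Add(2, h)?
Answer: 1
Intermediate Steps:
Pow(Function('T')(Mul(-10, Pow(10, -1))), 3) = Pow(Add(2, Mul(-10, Pow(10, -1))), 3) = Pow(Add(2, Mul(-10, Rational(1, 10))), 3) = Pow(Add(2, -1), 3) = Pow(1, 3) = 1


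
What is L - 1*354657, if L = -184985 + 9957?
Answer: -529685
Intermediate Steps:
L = -175028
L - 1*354657 = -175028 - 1*354657 = -175028 - 354657 = -529685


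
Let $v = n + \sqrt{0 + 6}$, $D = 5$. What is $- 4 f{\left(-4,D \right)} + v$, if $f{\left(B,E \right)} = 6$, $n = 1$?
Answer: $-23 + \sqrt{6} \approx -20.551$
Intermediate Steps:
$v = 1 + \sqrt{6}$ ($v = 1 + \sqrt{0 + 6} = 1 + \sqrt{6} \approx 3.4495$)
$- 4 f{\left(-4,D \right)} + v = \left(-4\right) 6 + \left(1 + \sqrt{6}\right) = -24 + \left(1 + \sqrt{6}\right) = -23 + \sqrt{6}$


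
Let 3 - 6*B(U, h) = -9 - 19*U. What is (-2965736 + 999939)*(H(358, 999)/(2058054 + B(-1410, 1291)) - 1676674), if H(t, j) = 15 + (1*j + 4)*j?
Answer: 6768635443145284634/2053591 ≈ 3.2960e+12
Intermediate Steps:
B(U, h) = 2 + 19*U/6 (B(U, h) = 1/2 - (-9 - 19*U)/6 = 1/2 + (3/2 + 19*U/6) = 2 + 19*U/6)
H(t, j) = 15 + j*(4 + j) (H(t, j) = 15 + (j + 4)*j = 15 + (4 + j)*j = 15 + j*(4 + j))
(-2965736 + 999939)*(H(358, 999)/(2058054 + B(-1410, 1291)) - 1676674) = (-2965736 + 999939)*((15 + 999**2 + 4*999)/(2058054 + (2 + (19/6)*(-1410))) - 1676674) = -1965797*((15 + 998001 + 3996)/(2058054 + (2 - 4465)) - 1676674) = -1965797*(1002012/(2058054 - 4463) - 1676674) = -1965797*(1002012/2053591 - 1676674) = -1965797*(-3443201634322/2053591) = 6768635443145284634/2053591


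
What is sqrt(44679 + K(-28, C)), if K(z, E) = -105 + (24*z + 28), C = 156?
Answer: sqrt(43930) ≈ 209.59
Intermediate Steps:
K(z, E) = -77 + 24*z (K(z, E) = -105 + (28 + 24*z) = -77 + 24*z)
sqrt(44679 + K(-28, C)) = sqrt(44679 + (-77 + 24*(-28))) = sqrt(44679 + (-77 - 672)) = sqrt(44679 - 749) = sqrt(43930)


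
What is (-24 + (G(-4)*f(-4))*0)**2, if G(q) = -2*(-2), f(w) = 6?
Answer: 576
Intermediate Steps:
G(q) = 4
(-24 + (G(-4)*f(-4))*0)**2 = (-24 + (4*6)*0)**2 = (-24 + 24*0)**2 = (-24 + 0)**2 = (-24)**2 = 576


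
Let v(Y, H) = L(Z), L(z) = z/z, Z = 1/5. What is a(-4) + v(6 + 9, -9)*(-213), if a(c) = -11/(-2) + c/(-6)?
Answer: -1241/6 ≈ -206.83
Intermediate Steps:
Z = ⅕ ≈ 0.20000
L(z) = 1
v(Y, H) = 1
a(c) = 11/2 - c/6 (a(c) = -11*(-½) + c*(-⅙) = 11/2 - c/6)
a(-4) + v(6 + 9, -9)*(-213) = (11/2 - ⅙*(-4)) + 1*(-213) = (11/2 + ⅔) - 213 = 37/6 - 213 = -1241/6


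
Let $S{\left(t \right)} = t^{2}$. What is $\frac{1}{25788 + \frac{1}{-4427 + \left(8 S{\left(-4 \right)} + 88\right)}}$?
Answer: $\frac{4211}{108593267} \approx 3.8778 \cdot 10^{-5}$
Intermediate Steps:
$\frac{1}{25788 + \frac{1}{-4427 + \left(8 S{\left(-4 \right)} + 88\right)}} = \frac{1}{25788 + \frac{1}{-4427 + \left(8 \left(-4\right)^{2} + 88\right)}} = \frac{1}{25788 + \frac{1}{-4427 + \left(8 \cdot 16 + 88\right)}} = \frac{1}{25788 + \frac{1}{-4427 + \left(128 + 88\right)}} = \frac{1}{25788 + \frac{1}{-4427 + 216}} = \frac{1}{25788 + \frac{1}{-4211}} = \frac{1}{25788 - \frac{1}{4211}} = \frac{1}{\frac{108593267}{4211}} = \frac{4211}{108593267}$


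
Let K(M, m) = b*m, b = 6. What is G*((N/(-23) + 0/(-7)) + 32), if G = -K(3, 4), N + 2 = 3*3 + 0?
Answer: -17496/23 ≈ -760.70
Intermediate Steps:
N = 7 (N = -2 + (3*3 + 0) = -2 + (9 + 0) = -2 + 9 = 7)
K(M, m) = 6*m
G = -24 (G = -6*4 = -1*24 = -24)
G*((N/(-23) + 0/(-7)) + 32) = -24*((7/(-23) + 0/(-7)) + 32) = -24*((7*(-1/23) + 0*(-⅐)) + 32) = -24*((-7/23 + 0) + 32) = -24*(-7/23 + 32) = -24*729/23 = -17496/23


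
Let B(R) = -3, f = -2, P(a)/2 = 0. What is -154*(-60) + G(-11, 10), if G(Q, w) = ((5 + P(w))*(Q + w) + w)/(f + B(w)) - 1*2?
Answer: 9237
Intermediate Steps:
P(a) = 0 (P(a) = 2*0 = 0)
G(Q, w) = -2 - Q - 6*w/5 (G(Q, w) = ((5 + 0)*(Q + w) + w)/(-2 - 3) - 1*2 = (5*(Q + w) + w)/(-5) - 2 = ((5*Q + 5*w) + w)*(-1/5) - 2 = (5*Q + 6*w)*(-1/5) - 2 = (-Q - 6*w/5) - 2 = -2 - Q - 6*w/5)
-154*(-60) + G(-11, 10) = -154*(-60) + (-2 - 1*(-11) - 6/5*10) = 9240 + (-2 + 11 - 12) = 9240 - 3 = 9237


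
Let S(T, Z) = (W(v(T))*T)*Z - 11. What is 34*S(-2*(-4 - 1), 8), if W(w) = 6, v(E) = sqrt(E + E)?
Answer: 15946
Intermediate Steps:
v(E) = sqrt(2)*sqrt(E) (v(E) = sqrt(2*E) = sqrt(2)*sqrt(E))
S(T, Z) = -11 + 6*T*Z (S(T, Z) = (6*T)*Z - 11 = 6*T*Z - 11 = -11 + 6*T*Z)
34*S(-2*(-4 - 1), 8) = 34*(-11 + 6*(-2*(-4 - 1))*8) = 34*(-11 + 6*(-2*(-5))*8) = 34*(-11 + 6*10*8) = 34*(-11 + 480) = 34*469 = 15946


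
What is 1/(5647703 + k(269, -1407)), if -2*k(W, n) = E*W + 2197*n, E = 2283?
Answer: 1/6886229 ≈ 1.4522e-7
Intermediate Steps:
k(W, n) = -2283*W/2 - 2197*n/2 (k(W, n) = -(2283*W + 2197*n)/2 = -(2197*n + 2283*W)/2 = -2283*W/2 - 2197*n/2)
1/(5647703 + k(269, -1407)) = 1/(5647703 + (-2283/2*269 - 2197/2*(-1407))) = 1/(5647703 + (-614127/2 + 3091179/2)) = 1/(5647703 + 1238526) = 1/6886229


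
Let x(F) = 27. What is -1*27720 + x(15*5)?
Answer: -27693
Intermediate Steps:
-1*27720 + x(15*5) = -1*27720 + 27 = -27720 + 27 = -27693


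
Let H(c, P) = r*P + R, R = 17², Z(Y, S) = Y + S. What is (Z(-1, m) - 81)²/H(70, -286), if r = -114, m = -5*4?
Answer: 10404/32893 ≈ 0.31630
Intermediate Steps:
m = -20
Z(Y, S) = S + Y
R = 289
H(c, P) = 289 - 114*P (H(c, P) = -114*P + 289 = 289 - 114*P)
(Z(-1, m) - 81)²/H(70, -286) = ((-20 - 1) - 81)²/(289 - 114*(-286)) = (-21 - 81)²/(289 + 32604) = (-102)²/32893 = 10404*(1/32893) = 10404/32893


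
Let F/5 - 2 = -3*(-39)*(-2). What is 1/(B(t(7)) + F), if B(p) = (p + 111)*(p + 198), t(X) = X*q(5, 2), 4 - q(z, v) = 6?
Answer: 1/16688 ≈ 5.9923e-5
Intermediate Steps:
q(z, v) = -2 (q(z, v) = 4 - 1*6 = 4 - 6 = -2)
t(X) = -2*X (t(X) = X*(-2) = -2*X)
B(p) = (111 + p)*(198 + p)
F = -1160 (F = 10 + 5*(-3*(-39)*(-2)) = 10 + 5*(117*(-2)) = 10 + 5*(-234) = 10 - 1170 = -1160)
1/(B(t(7)) + F) = 1/((21978 + (-2*7)**2 + 309*(-2*7)) - 1160) = 1/((21978 + (-14)**2 + 309*(-14)) - 1160) = 1/((21978 + 196 - 4326) - 1160) = 1/(17848 - 1160) = 1/16688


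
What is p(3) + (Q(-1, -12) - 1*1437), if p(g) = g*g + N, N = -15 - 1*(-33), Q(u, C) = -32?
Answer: -1442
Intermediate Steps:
N = 18 (N = -15 + 33 = 18)
p(g) = 18 + g² (p(g) = g*g + 18 = g² + 18 = 18 + g²)
p(3) + (Q(-1, -12) - 1*1437) = (18 + 3²) + (-32 - 1*1437) = (18 + 9) + (-32 - 1437) = 27 - 1469 = -1442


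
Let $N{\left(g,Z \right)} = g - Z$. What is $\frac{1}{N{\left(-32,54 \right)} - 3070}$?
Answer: $- \frac{1}{3156} \approx -0.00031686$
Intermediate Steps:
$\frac{1}{N{\left(-32,54 \right)} - 3070} = \frac{1}{\left(-32 - 54\right) - 3070} = \frac{1}{-86 - 3070} = \frac{1}{-3156} = - \frac{1}{3156}$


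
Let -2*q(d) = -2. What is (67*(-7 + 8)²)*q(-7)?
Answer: 67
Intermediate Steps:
q(d) = 1 (q(d) = -½*(-2) = 1)
(67*(-7 + 8)²)*q(-7) = (67*(-7 + 8)²)*1 = (67*1²)*1 = (67*1)*1 = 67*1 = 67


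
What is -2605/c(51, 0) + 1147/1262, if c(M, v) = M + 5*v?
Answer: -3229013/64362 ≈ -50.170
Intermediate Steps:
-2605/c(51, 0) + 1147/1262 = -2605/(51 + 5*0) + 1147/1262 = -2605/(51 + 0) + 1147*(1/1262) = -2605/51 + 1147/1262 = -3229013/64362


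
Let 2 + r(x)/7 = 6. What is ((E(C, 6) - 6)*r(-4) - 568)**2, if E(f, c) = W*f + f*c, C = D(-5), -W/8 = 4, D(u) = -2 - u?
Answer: 8526400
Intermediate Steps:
W = -32 (W = -8*4 = -32)
r(x) = 28 (r(x) = -14 + 7*6 = -14 + 42 = 28)
C = 3 (C = -2 - 1*(-5) = -2 + 5 = 3)
E(f, c) = -32*f + c*f (E(f, c) = -32*f + f*c = -32*f + c*f)
((E(C, 6) - 6)*r(-4) - 568)**2 = ((3*(-32 + 6) - 6)*28 - 568)**2 = ((3*(-26) - 6)*28 - 568)**2 = ((-78 - 6)*28 - 568)**2 = (-84*28 - 568)**2 = (-2352 - 568)**2 = (-2920)**2 = 8526400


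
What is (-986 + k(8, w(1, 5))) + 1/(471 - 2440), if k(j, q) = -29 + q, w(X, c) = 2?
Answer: -1994598/1969 ≈ -1013.0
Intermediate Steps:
(-986 + k(8, w(1, 5))) + 1/(471 - 2440) = (-986 + (-29 + 2)) + 1/(471 - 2440) = (-986 - 27) + 1/(-1969) = -1013 - 1/1969 = -1994598/1969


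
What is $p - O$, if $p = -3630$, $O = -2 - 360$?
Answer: $-3268$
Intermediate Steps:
$O = -362$ ($O = -2 - 360 = -362$)
$p - O = -3630 - -362 = -3630 + 362 = -3268$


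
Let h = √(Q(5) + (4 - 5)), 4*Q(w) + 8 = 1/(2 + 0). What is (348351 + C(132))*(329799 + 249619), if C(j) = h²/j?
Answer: 106571956707797/528 ≈ 2.0184e+11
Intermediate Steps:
Q(w) = -15/8 (Q(w) = -2 + 1/(4*(2 + 0)) = -2 + (¼)/2 = -2 + (¼)*(½) = -2 + ⅛ = -15/8)
h = I*√46/4 (h = √(-15/8 + (4 - 5)) = √(-15/8 - 1) = √(-23/8) = I*√46/4 ≈ 1.6956*I)
C(j) = -23/(8*j) (C(j) = (I*√46/4)²/j = -23/(8*j))
(348351 + C(132))*(329799 + 249619) = (348351 - 23/8/132)*(329799 + 249619) = (348351 - 23/8*1/132)*579418 = (348351 - 23/1056)*579418 = (367858633/1056)*579418 = 106571956707797/528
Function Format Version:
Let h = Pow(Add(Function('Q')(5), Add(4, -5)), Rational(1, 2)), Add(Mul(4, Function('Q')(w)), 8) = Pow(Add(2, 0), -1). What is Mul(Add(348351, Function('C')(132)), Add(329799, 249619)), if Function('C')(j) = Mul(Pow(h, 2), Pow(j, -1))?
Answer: Rational(106571956707797, 528) ≈ 2.0184e+11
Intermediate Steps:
Function('Q')(w) = Rational(-15, 8) (Function('Q')(w) = Add(-2, Mul(Rational(1, 4), Pow(Add(2, 0), -1))) = Add(-2, Mul(Rational(1, 4), Pow(2, -1))) = Add(-2, Mul(Rational(1, 4), Rational(1, 2))) = Add(-2, Rational(1, 8)) = Rational(-15, 8))
h = Mul(Rational(1, 4), I, Pow(46, Rational(1, 2))) (h = Pow(Add(Rational(-15, 8), Add(4, -5)), Rational(1, 2)) = Pow(Add(Rational(-15, 8), -1), Rational(1, 2)) = Pow(Rational(-23, 8), Rational(1, 2)) = Mul(Rational(1, 4), I, Pow(46, Rational(1, 2))) ≈ Mul(1.6956, I))
Function('C')(j) = Mul(Rational(-23, 8), Pow(j, -1)) (Function('C')(j) = Mul(Pow(Mul(Rational(1, 4), I, Pow(46, Rational(1, 2))), 2), Pow(j, -1)) = Mul(Rational(-23, 8), Pow(j, -1)))
Mul(Add(348351, Function('C')(132)), Add(329799, 249619)) = Mul(Add(348351, Mul(Rational(-23, 8), Pow(132, -1))), Add(329799, 249619)) = Mul(Add(348351, Mul(Rational(-23, 8), Rational(1, 132))), 579418) = Mul(Add(348351, Rational(-23, 1056)), 579418) = Mul(Rational(367858633, 1056), 579418) = Rational(106571956707797, 528)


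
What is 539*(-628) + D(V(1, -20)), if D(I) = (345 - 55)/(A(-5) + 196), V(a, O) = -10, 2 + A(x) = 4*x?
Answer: -1015471/3 ≈ -3.3849e+5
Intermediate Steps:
A(x) = -2 + 4*x
D(I) = 5/3 (D(I) = (345 - 55)/((-2 + 4*(-5)) + 196) = 290/((-2 - 20) + 196) = 290/(-22 + 196) = 290/174 = 290*(1/174) = 5/3)
539*(-628) + D(V(1, -20)) = 539*(-628) + 5/3 = -338492 + 5/3 = -1015471/3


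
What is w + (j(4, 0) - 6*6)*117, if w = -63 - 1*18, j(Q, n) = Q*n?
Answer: -4293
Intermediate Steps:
w = -81 (w = -63 - 18 = -81)
w + (j(4, 0) - 6*6)*117 = -81 + (4*0 - 6*6)*117 = -81 + (0 - 36)*117 = -81 - 36*117 = -81 - 4212 = -4293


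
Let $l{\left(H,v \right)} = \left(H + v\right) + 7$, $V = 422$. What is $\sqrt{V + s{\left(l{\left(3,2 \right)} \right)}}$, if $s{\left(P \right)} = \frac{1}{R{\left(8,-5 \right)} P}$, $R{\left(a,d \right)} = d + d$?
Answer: $\frac{\sqrt{1519170}}{60} \approx 20.542$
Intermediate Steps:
$R{\left(a,d \right)} = 2 d$
$l{\left(H,v \right)} = 7 + H + v$
$s{\left(P \right)} = - \frac{1}{10 P}$ ($s{\left(P \right)} = \frac{1}{2 \left(-5\right) P} = \frac{1}{\left(-10\right) P} = - \frac{1}{10 P}$)
$\sqrt{V + s{\left(l{\left(3,2 \right)} \right)}} = \sqrt{422 - \frac{1}{10 \left(7 + 3 + 2\right)}} = \sqrt{422 - \frac{1}{10 \cdot 12}} = \sqrt{422 - \frac{1}{120}} = \sqrt{\frac{50639}{120}} = \frac{\sqrt{1519170}}{60}$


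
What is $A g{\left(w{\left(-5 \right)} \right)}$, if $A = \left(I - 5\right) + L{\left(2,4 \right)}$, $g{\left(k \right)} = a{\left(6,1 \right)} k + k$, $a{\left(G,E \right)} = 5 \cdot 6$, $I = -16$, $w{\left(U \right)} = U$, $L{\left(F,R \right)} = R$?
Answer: $2635$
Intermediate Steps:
$a{\left(G,E \right)} = 30$
$g{\left(k \right)} = 31 k$ ($g{\left(k \right)} = 30 k + k = 31 k$)
$A = -17$ ($A = \left(-16 - 5\right) + 4 = -21 + 4 = -17$)
$A g{\left(w{\left(-5 \right)} \right)} = - 17 \cdot 31 \left(-5\right) = \left(-17\right) \left(-155\right) = 2635$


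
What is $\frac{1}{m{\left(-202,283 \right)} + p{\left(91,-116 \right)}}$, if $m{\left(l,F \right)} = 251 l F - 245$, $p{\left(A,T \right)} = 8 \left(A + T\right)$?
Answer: $- \frac{1}{14349111} \approx -6.9691 \cdot 10^{-8}$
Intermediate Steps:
$p{\left(A,T \right)} = 8 A + 8 T$
$m{\left(l,F \right)} = -245 + 251 F l$ ($m{\left(l,F \right)} = 251 F l - 245 = -245 + 251 F l$)
$\frac{1}{m{\left(-202,283 \right)} + p{\left(91,-116 \right)}} = \frac{1}{\left(-245 + 251 \cdot 283 \left(-202\right)\right) + \left(8 \cdot 91 + 8 \left(-116\right)\right)} = \frac{1}{\left(-245 - 14348666\right) + \left(728 - 928\right)} = \frac{1}{-14348911 - 200} = \frac{1}{-14349111} = - \frac{1}{14349111}$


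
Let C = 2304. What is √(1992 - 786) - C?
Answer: -2304 + 3*√134 ≈ -2269.3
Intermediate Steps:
√(1992 - 786) - C = √(1992 - 786) - 1*2304 = √1206 - 2304 = 3*√134 - 2304 = -2304 + 3*√134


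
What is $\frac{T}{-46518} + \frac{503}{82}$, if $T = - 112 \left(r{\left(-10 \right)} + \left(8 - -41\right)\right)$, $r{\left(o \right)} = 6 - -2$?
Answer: $\frac{3987007}{635746} \approx 6.2714$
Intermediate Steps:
$r{\left(o \right)} = 8$ ($r{\left(o \right)} = 6 + 2 = 8$)
$T = -6384$ ($T = - 112 \left(8 + \left(8 - -41\right)\right) = - 112 \left(8 + \left(8 + 41\right)\right) = - 112 \left(8 + 49\right) = \left(-112\right) 57 = -6384$)
$\frac{T}{-46518} + \frac{503}{82} = - \frac{6384}{-46518} + \frac{503}{82} = \left(-6384\right) \left(- \frac{1}{46518}\right) + 503 \cdot \frac{1}{82} = \frac{1064}{7753} + \frac{503}{82} = \frac{3987007}{635746}$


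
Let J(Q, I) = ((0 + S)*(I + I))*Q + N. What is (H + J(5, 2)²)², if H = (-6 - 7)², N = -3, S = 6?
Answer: 192044164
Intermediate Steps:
J(Q, I) = -3 + 12*I*Q (J(Q, I) = ((0 + 6)*(I + I))*Q - 3 = (6*(2*I))*Q - 3 = (12*I)*Q - 3 = 12*I*Q - 3 = -3 + 12*I*Q)
H = 169 (H = (-13)² = 169)
(H + J(5, 2)²)² = (169 + (-3 + 12*2*5)²)² = (169 + (-3 + 120)²)² = (169 + 117²)² = (169 + 13689)² = 13858² = 192044164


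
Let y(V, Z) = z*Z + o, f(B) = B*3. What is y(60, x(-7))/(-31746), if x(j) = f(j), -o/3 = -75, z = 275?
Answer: 25/143 ≈ 0.17483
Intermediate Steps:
f(B) = 3*B
o = 225 (o = -3*(-75) = 225)
x(j) = 3*j
y(V, Z) = 225 + 275*Z (y(V, Z) = 275*Z + 225 = 225 + 275*Z)
y(60, x(-7))/(-31746) = (225 + 275*(3*(-7)))/(-31746) = (225 + 275*(-21))*(-1/31746) = (225 - 5775)*(-1/31746) = -5550*(-1/31746) = 25/143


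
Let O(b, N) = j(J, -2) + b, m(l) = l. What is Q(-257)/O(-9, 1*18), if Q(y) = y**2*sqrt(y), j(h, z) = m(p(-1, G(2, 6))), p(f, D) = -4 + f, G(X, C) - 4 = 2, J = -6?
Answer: -66049*I*sqrt(257)/14 ≈ -75632.0*I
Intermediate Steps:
G(X, C) = 6 (G(X, C) = 4 + 2 = 6)
j(h, z) = -5 (j(h, z) = -4 - 1 = -5)
Q(y) = y**(5/2)
O(b, N) = -5 + b
Q(-257)/O(-9, 1*18) = (-257)**(5/2)/(-5 - 9) = (66049*I*sqrt(257))/(-14) = (66049*I*sqrt(257))*(-1/14) = -66049*I*sqrt(257)/14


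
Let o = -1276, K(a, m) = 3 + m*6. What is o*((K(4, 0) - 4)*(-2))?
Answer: -2552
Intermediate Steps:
K(a, m) = 3 + 6*m
o*((K(4, 0) - 4)*(-2)) = -1276*((3 + 6*0) - 4)*(-2) = -1276*((3 + 0) - 4)*(-2) = -1276*(3 - 4)*(-2) = -(-1276)*(-2) = -1276*2 = -2552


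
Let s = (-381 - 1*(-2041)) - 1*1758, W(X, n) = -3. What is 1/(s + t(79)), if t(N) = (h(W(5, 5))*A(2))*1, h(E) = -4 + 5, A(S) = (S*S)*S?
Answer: -1/90 ≈ -0.011111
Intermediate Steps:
A(S) = S³ (A(S) = S²*S = S³)
h(E) = 1
t(N) = 8 (t(N) = (1*2³)*1 = (1*8)*1 = 8*1 = 8)
s = -98 (s = (-381 + 2041) - 1758 = 1660 - 1758 = -98)
1/(s + t(79)) = 1/(-98 + 8) = 1/(-90) = -1/90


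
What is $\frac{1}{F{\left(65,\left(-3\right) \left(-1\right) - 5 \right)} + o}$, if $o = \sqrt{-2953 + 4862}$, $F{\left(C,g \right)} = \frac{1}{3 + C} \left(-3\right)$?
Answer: $\frac{204}{8827207} + \frac{4624 \sqrt{1909}}{8827207} \approx 0.022911$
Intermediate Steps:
$F{\left(C,g \right)} = - \frac{3}{3 + C}$
$o = \sqrt{1909} \approx 43.692$
$\frac{1}{F{\left(65,\left(-3\right) \left(-1\right) - 5 \right)} + o} = \frac{1}{- \frac{3}{3 + 65} + \sqrt{1909}} = \frac{1}{- \frac{3}{68} + \sqrt{1909}}$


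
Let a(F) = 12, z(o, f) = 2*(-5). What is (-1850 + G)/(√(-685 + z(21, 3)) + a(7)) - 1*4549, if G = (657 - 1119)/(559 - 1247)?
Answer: (-1564856*√695 + 19414441*I)/(344*(√695 - 12*I)) ≈ -4575.5 + 58.109*I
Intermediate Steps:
z(o, f) = -10
G = 231/344 (G = -462/(-688) = -462*(-1/688) = 231/344 ≈ 0.67151)
(-1850 + G)/(√(-685 + z(21, 3)) + a(7)) - 1*4549 = (-1850 + 231/344)/(√(-685 - 10) + 12) - 1*4549 = -636169/(344*(√(-695) + 12)) - 4549 = -636169/(344*(I*√695 + 12)) - 4549 = -636169/(344*(12 + I*√695)) - 4549 = -4549 - 636169/(344*(12 + I*√695))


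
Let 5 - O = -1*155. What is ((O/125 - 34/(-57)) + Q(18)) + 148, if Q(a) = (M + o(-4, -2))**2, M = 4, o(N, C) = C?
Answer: 219274/1425 ≈ 153.88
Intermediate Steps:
O = 160 (O = 5 - (-1)*155 = 5 - 1*(-155) = 5 + 155 = 160)
Q(a) = 4 (Q(a) = (4 - 2)**2 = 2**2 = 4)
((O/125 - 34/(-57)) + Q(18)) + 148 = ((160/125 - 34/(-57)) + 4) + 148 = ((160*(1/125) - 34*(-1/57)) + 4) + 148 = ((32/25 + 34/57) + 4) + 148 = (2674/1425 + 4) + 148 = 8374/1425 + 148 = 219274/1425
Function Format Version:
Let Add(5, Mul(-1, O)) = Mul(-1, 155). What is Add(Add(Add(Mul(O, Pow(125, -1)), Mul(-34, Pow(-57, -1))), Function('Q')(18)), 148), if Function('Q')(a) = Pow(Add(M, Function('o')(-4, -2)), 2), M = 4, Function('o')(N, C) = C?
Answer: Rational(219274, 1425) ≈ 153.88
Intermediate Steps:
O = 160 (O = Add(5, Mul(-1, Mul(-1, 155))) = Add(5, Mul(-1, -155)) = Add(5, 155) = 160)
Function('Q')(a) = 4 (Function('Q')(a) = Pow(Add(4, -2), 2) = Pow(2, 2) = 4)
Add(Add(Add(Mul(O, Pow(125, -1)), Mul(-34, Pow(-57, -1))), Function('Q')(18)), 148) = Add(Add(Add(Mul(160, Pow(125, -1)), Mul(-34, Pow(-57, -1))), 4), 148) = Add(Add(Add(Mul(160, Rational(1, 125)), Mul(-34, Rational(-1, 57))), 4), 148) = Add(Add(Add(Rational(32, 25), Rational(34, 57)), 4), 148) = Add(Add(Rational(2674, 1425), 4), 148) = Add(Rational(8374, 1425), 148) = Rational(219274, 1425)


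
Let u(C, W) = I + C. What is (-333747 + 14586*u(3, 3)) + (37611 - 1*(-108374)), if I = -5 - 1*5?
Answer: -289864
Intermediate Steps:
I = -10 (I = -5 - 5 = -10)
u(C, W) = -10 + C
(-333747 + 14586*u(3, 3)) + (37611 - 1*(-108374)) = (-333747 + 14586*(-10 + 3)) + (37611 - 1*(-108374)) = (-333747 + 14586*(-7)) + (37611 + 108374) = (-333747 - 102102) + 145985 = -435849 + 145985 = -289864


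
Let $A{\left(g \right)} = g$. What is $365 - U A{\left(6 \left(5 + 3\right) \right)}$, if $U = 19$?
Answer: $-547$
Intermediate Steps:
$365 - U A{\left(6 \left(5 + 3\right) \right)} = 365 - 19 \cdot 6 \left(5 + 3\right) = 365 - 19 \cdot 6 \cdot 8 = 365 - 19 \cdot 48 = 365 - 912 = -547$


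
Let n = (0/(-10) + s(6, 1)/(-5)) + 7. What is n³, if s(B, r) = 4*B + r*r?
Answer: 8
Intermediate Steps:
s(B, r) = r² + 4*B (s(B, r) = 4*B + r² = r² + 4*B)
n = 2 (n = (0/(-10) + (1² + 4*6)/(-5)) + 7 = (0*(-⅒) + (1 + 24)*(-⅕)) + 7 = (0 + 25*(-⅕)) + 7 = (0 - 5) + 7 = -5 + 7 = 2)
n³ = 2³ = 8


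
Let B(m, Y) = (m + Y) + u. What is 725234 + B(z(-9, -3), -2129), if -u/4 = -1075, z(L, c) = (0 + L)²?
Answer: 727486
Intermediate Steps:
z(L, c) = L²
u = 4300 (u = -4*(-1075) = 4300)
B(m, Y) = 4300 + Y + m (B(m, Y) = (m + Y) + 4300 = (Y + m) + 4300 = 4300 + Y + m)
725234 + B(z(-9, -3), -2129) = 725234 + (4300 - 2129 + (-9)²) = 725234 + (4300 - 2129 + 81) = 725234 + 2252 = 727486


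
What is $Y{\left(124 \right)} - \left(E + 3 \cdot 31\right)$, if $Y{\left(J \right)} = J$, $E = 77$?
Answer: $-46$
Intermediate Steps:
$Y{\left(124 \right)} - \left(E + 3 \cdot 31\right) = 124 - \left(77 + 3 \cdot 31\right) = 124 - \left(77 + 93\right) = 124 - 170 = -46$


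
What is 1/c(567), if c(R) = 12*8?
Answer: 1/96 ≈ 0.010417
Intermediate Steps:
c(R) = 96
1/c(567) = 1/96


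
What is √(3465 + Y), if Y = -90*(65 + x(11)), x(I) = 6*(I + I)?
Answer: 3*I*√1585 ≈ 119.44*I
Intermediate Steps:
x(I) = 12*I (x(I) = 6*(2*I) = 12*I)
Y = -17730 (Y = -90*(65 + 12*11) = -90*(65 + 132) = -90*197 = -1*17730 = -17730)
√(3465 + Y) = √(3465 - 17730) = √(-14265) = 3*I*√1585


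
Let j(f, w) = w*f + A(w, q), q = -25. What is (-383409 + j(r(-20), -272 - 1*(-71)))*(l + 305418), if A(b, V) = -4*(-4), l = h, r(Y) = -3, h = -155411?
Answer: -57421179530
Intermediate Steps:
l = -155411
A(b, V) = 16
j(f, w) = 16 + f*w (j(f, w) = w*f + 16 = f*w + 16 = 16 + f*w)
(-383409 + j(r(-20), -272 - 1*(-71)))*(l + 305418) = (-383409 + (16 - 3*(-272 - 1*(-71))))*(-155411 + 305418) = (-383409 + (16 - 3*(-272 + 71)))*150007 = (-383409 + (16 - 3*(-201)))*150007 = (-383409 + (16 + 603))*150007 = (-383409 + 619)*150007 = -382790*150007 = -57421179530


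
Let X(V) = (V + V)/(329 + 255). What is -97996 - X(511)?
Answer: -391991/4 ≈ -97998.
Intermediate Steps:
X(V) = V/292 (X(V) = (2*V)/584 = (2*V)*(1/584) = V/292)
-97996 - X(511) = -97996 - 511/292 = -97996 - 1*7/4 = -97996 - 7/4 = -391991/4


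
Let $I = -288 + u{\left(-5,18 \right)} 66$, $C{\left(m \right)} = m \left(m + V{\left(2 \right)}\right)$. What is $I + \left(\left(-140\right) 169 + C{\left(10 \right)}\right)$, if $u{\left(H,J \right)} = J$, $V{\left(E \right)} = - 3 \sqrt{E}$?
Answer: $-22660 - 30 \sqrt{2} \approx -22702.0$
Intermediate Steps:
$C{\left(m \right)} = m \left(m - 3 \sqrt{2}\right)$
$I = 900$ ($I = -288 + 18 \cdot 66 = -288 + 1188 = 900$)
$I + \left(\left(-140\right) 169 + C{\left(10 \right)}\right) = 900 + \left(\left(-140\right) 169 + 10 \left(10 - 3 \sqrt{2}\right)\right) = 900 - \left(23560 + 30 \sqrt{2}\right) = -22660 - 30 \sqrt{2}$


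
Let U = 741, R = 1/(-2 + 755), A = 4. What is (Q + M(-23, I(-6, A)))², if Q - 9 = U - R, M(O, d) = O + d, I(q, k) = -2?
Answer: 298033013776/567009 ≈ 5.2562e+5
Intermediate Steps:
R = 1/753 ≈ 0.0013280
Q = 564749/753 (Q = 9 + (741 - 1*1/753) = 9 + (741 - 1/753) = 9 + 557972/753 = 564749/753 ≈ 750.00)
(Q + M(-23, I(-6, A)))² = (564749/753 + (-23 - 2))² = (564749/753 - 25)² = (545924/753)² = 298033013776/567009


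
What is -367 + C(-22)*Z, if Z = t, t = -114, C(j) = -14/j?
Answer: -4835/11 ≈ -439.55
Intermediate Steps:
Z = -114
-367 + C(-22)*Z = -367 - 14/(-22)*(-114) = -367 - 14*(-1/22)*(-114) = -367 + (7/11)*(-114) = -367 - 798/11 = -4835/11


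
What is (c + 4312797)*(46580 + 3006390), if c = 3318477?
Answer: 23298050583780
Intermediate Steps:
(c + 4312797)*(46580 + 3006390) = (3318477 + 4312797)*(46580 + 3006390) = 7631274*3052970 = 23298050583780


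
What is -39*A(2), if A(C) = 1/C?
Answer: -39/2 ≈ -19.500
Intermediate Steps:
-39*A(2) = -39/2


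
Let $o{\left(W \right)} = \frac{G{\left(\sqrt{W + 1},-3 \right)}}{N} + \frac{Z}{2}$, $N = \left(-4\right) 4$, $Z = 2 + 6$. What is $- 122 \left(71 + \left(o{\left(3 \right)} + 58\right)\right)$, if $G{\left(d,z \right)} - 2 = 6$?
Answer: $-16165$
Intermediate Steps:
$Z = 8$
$N = -16$
$G{\left(d,z \right)} = 8$ ($G{\left(d,z \right)} = 2 + 6 = 8$)
$o{\left(W \right)} = \frac{7}{2}$ ($o{\left(W \right)} = \frac{8}{-16} + \frac{8}{2} = 8 \left(- \frac{1}{16}\right) + 8 \cdot \frac{1}{2} = - \frac{1}{2} + 4 = \frac{7}{2}$)
$- 122 \left(71 + \left(o{\left(3 \right)} + 58\right)\right) = - 122 \left(71 + \left(\frac{7}{2} + 58\right)\right) = - 122 \left(71 + \frac{123}{2}\right) = \left(-122\right) \frac{265}{2} = -16165$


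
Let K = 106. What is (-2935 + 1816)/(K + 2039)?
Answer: -373/715 ≈ -0.52168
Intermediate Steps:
(-2935 + 1816)/(K + 2039) = (-2935 + 1816)/(106 + 2039) = -1119/2145 = -1119*1/2145 = -373/715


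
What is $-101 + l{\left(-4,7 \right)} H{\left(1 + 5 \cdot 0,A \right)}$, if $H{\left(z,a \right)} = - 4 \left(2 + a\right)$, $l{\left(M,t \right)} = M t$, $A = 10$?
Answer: $1243$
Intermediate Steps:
$H{\left(z,a \right)} = -8 - 4 a$
$-101 + l{\left(-4,7 \right)} H{\left(1 + 5 \cdot 0,A \right)} = -101 + \left(-4\right) 7 \left(-8 - 40\right) = -101 - 28 \left(-8 - 40\right) = -101 - -1344 = -101 + 1344 = 1243$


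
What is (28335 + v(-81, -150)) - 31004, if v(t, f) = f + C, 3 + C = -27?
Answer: -2849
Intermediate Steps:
C = -30 (C = -3 - 27 = -30)
v(t, f) = -30 + f (v(t, f) = f - 30 = -30 + f)
(28335 + v(-81, -150)) - 31004 = (28335 + (-30 - 150)) - 31004 = (28335 - 180) - 31004 = 28155 - 31004 = -2849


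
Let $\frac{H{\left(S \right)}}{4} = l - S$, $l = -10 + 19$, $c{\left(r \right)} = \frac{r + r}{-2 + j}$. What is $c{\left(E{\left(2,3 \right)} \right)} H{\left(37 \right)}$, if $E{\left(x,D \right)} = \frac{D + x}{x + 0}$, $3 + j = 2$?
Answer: $\frac{560}{3} \approx 186.67$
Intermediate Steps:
$j = -1$ ($j = -3 + 2 = -1$)
$E{\left(x,D \right)} = \frac{D + x}{x}$
$c{\left(r \right)} = - \frac{2 r}{3}$ ($c{\left(r \right)} = \frac{r + r}{-2 - 1} = \frac{2 r}{-3} = 2 r \left(- \frac{1}{3}\right) = - \frac{2 r}{3}$)
$l = 9$
$H{\left(S \right)} = 36 - 4 S$ ($H{\left(S \right)} = 4 \left(9 - S\right) = 36 - 4 S$)
$c{\left(E{\left(2,3 \right)} \right)} H{\left(37 \right)} = - \frac{2 \frac{3 + 2}{2}}{3} \left(36 - 148\right) = - \frac{2 \cdot \frac{1}{2} \cdot 5}{3} \left(36 - 148\right) = \left(- \frac{2}{3}\right) \frac{5}{2} \left(-112\right) = \left(- \frac{5}{3}\right) \left(-112\right) = \frac{560}{3}$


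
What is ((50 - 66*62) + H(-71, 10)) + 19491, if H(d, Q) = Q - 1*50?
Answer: 15409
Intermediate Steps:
H(d, Q) = -50 + Q (H(d, Q) = Q - 50 = -50 + Q)
((50 - 66*62) + H(-71, 10)) + 19491 = ((50 - 66*62) + (-50 + 10)) + 19491 = ((50 - 4092) - 40) + 19491 = (-4042 - 40) + 19491 = -4082 + 19491 = 15409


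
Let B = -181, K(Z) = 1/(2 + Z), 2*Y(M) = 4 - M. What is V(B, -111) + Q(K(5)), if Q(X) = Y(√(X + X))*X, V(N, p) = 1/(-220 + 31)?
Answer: 53/189 - √14/98 ≈ 0.24224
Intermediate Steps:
Y(M) = 2 - M/2 (Y(M) = (4 - M)/2 = 2 - M/2)
V(N, p) = -1/189 (V(N, p) = 1/(-189) = -1/189)
Q(X) = X*(2 - √2*√X/2) (Q(X) = (2 - √(X + X)/2)*X = (2 - √2*√X/2)*X = X*(2 - √2*√X/2))
V(B, -111) + Q(K(5)) = -1/189 + (2/(2 + 5) - √2*(1/(2 + 5))^(3/2)/2) = -1/189 + (2/7 - √2*(1/7)^(3/2)/2) = -1/189 + (2*(⅐) - √2*(⅐)^(3/2)/2) = -1/189 + (2/7 - √2*√7/49/2) = -1/189 + (2/7 - √14/98) = 53/189 - √14/98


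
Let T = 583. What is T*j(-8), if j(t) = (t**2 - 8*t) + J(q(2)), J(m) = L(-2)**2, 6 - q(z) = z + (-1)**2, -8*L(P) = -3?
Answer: 4781183/64 ≈ 74706.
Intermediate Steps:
L(P) = 3/8 (L(P) = -1/8*(-3) = 3/8)
q(z) = 5 - z (q(z) = 6 - (z + (-1)**2) = 6 - (z + 1) = 6 - (1 + z) = 6 + (-1 - z) = 5 - z)
J(m) = 9/64 (J(m) = (3/8)**2 = 9/64)
j(t) = 9/64 + t**2 - 8*t (j(t) = (t**2 - 8*t) + 9/64 = 9/64 + t**2 - 8*t)
T*j(-8) = 583*(9/64 + (-8)**2 - 8*(-8)) = 583*(9/64 + 64 + 64) = 583*(8201/64) = 4781183/64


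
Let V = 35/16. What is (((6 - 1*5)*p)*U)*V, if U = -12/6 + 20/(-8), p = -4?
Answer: 315/8 ≈ 39.375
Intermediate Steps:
V = 35/16 (V = 35*(1/16) = 35/16 ≈ 2.1875)
U = -9/2 (U = -12*⅙ + 20*(-⅛) = -2 - 5/2 = -9/2 ≈ -4.5000)
(((6 - 1*5)*p)*U)*V = (((6 - 1*5)*(-4))*(-9/2))*(35/16) = (((6 - 5)*(-4))*(-9/2))*(35/16) = ((1*(-4))*(-9/2))*(35/16) = -4*(-9/2)*(35/16) = 18*(35/16) = 315/8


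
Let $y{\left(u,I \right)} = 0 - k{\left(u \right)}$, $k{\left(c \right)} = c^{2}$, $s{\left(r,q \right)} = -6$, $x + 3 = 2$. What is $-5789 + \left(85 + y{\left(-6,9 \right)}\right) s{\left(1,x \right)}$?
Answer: $-6083$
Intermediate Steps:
$x = -1$ ($x = -3 + 2 = -1$)
$y{\left(u,I \right)} = - u^{2}$ ($y{\left(u,I \right)} = 0 - u^{2} = - u^{2}$)
$-5789 + \left(85 + y{\left(-6,9 \right)}\right) s{\left(1,x \right)} = -5789 + \left(85 - \left(-6\right)^{2}\right) \left(-6\right) = -5789 + \left(85 - 36\right) \left(-6\right) = -5789 + 49 \left(-6\right) = -5789 - 294 = -6083$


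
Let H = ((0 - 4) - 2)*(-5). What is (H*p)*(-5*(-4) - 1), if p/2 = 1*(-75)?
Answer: -85500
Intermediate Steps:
p = -150 (p = 2*(1*(-75)) = 2*(-75) = -150)
H = 30 (H = (-4 - 2)*(-5) = -6*(-5) = 30)
(H*p)*(-5*(-4) - 1) = (30*(-150))*(-5*(-4) - 1) = -4500*(20 - 1) = -4500*19 = -85500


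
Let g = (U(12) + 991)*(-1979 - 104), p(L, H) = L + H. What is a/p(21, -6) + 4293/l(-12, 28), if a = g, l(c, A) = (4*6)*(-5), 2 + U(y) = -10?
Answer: -16318349/120 ≈ -1.3599e+5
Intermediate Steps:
p(L, H) = H + L
U(y) = -12 (U(y) = -2 - 10 = -12)
l(c, A) = -120 (l(c, A) = 24*(-5) = -120)
g = -2039257 (g = (-12 + 991)*(-1979 - 104) = 979*(-2083) = -2039257)
a = -2039257
a/p(21, -6) + 4293/l(-12, 28) = -2039257/(-6 + 21) + 4293/(-120) = -2039257/15 + 4293*(-1/120) = -2039257*1/15 - 1431/40 = -2039257/15 - 1431/40 = -16318349/120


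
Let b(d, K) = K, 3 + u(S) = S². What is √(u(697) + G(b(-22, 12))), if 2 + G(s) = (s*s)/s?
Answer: 2*√121454 ≈ 697.00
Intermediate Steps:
u(S) = -3 + S²
G(s) = -2 + s (G(s) = -2 + (s*s)/s = -2 + s²/s = -2 + s)
√(u(697) + G(b(-22, 12))) = √((-3 + 697²) + (-2 + 12)) = √((-3 + 485809) + 10) = √(485806 + 10) = √485816 = 2*√121454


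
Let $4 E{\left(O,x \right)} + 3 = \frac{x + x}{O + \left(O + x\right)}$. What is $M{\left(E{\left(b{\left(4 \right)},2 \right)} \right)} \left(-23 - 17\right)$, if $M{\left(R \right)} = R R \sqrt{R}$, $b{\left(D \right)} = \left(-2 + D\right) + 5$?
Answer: $- \frac{605 i \sqrt{11}}{128} \approx - 15.676 i$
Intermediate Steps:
$b{\left(D \right)} = 3 + D$
$E{\left(O,x \right)} = - \frac{3}{4} + \frac{x}{2 \left(x + 2 O\right)}$ ($E{\left(O,x \right)} = - \frac{3}{4} + \frac{\left(x + x\right) \frac{1}{O + \left(O + x\right)}}{4} = - \frac{3}{4} + \frac{2 x \frac{1}{x + 2 O}}{4} = - \frac{3}{4} + \frac{x}{2 \left(x + 2 O\right)}$)
$M{\left(R \right)} = R^{\frac{5}{2}}$ ($M{\left(R \right)} = R^{2} \sqrt{R} = R^{\frac{5}{2}}$)
$M{\left(E{\left(b{\left(4 \right)},2 \right)} \right)} \left(-23 - 17\right) = \left(\frac{\left(-1\right) 2 - 6 \left(3 + 4\right)}{4 \left(2 + 2 \left(3 + 4\right)\right)}\right)^{\frac{5}{2}} \left(-23 - 17\right) = \left(\frac{-2 - 42}{4 \left(2 + 2 \cdot 7\right)}\right)^{\frac{5}{2}} \left(-40\right) = \left(\frac{-2 - 42}{4 \left(2 + 14\right)}\right)^{\frac{5}{2}} \left(-40\right) = \left(\frac{1}{4} \cdot \frac{1}{16} \left(-44\right)\right)^{\frac{5}{2}} \left(-40\right) = \left(- \frac{11}{16}\right)^{\frac{5}{2}} \left(-40\right) = \frac{121 i \sqrt{11}}{1024} \left(-40\right) = - \frac{605 i \sqrt{11}}{128}$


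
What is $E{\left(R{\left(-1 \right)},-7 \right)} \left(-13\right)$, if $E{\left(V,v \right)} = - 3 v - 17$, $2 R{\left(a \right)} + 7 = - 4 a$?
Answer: $-52$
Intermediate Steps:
$R{\left(a \right)} = - \frac{7}{2} - 2 a$ ($R{\left(a \right)} = - \frac{7}{2} + \frac{\left(-4\right) a}{2} = - \frac{7}{2} - 2 a$)
$E{\left(V,v \right)} = -17 - 3 v$
$E{\left(R{\left(-1 \right)},-7 \right)} \left(-13\right) = \left(-17 - -21\right) \left(-13\right) = \left(-17 + 21\right) \left(-13\right) = 4 \left(-13\right) = -52$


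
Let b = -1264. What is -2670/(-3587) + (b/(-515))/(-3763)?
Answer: 5169779182/6951408715 ≈ 0.74370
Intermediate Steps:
-2670/(-3587) + (b/(-515))/(-3763) = -2670/(-3587) - 1264/(-515)/(-3763) = -2670*(-1/3587) - 1264*(-1/515)*(-1/3763) = 2670/3587 + (1264/515)*(-1/3763) = 2670/3587 - 1264/1937945 = 5169779182/6951408715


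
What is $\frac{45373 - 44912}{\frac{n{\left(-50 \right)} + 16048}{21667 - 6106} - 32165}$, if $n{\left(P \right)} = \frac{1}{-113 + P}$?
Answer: $- \frac{18560321}{1294953544} \approx -0.014333$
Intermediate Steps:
$\frac{45373 - 44912}{\frac{n{\left(-50 \right)} + 16048}{21667 - 6106} - 32165} = \frac{45373 - 44912}{\frac{\frac{1}{-113 - 50} + 16048}{21667 - 6106} - 32165} = \frac{461}{\frac{\frac{1}{-163} + 16048}{15561} - 32165} = \frac{461}{\left(- \frac{1}{163} + 16048\right) \frac{1}{15561} - 32165} = \frac{461}{\frac{2615823}{163} \cdot \frac{1}{15561} - 32165} = \frac{461}{\frac{41521}{40261} - 32165} = \frac{461}{- \frac{1294953544}{40261}} = 461 \left(- \frac{40261}{1294953544}\right) = - \frac{18560321}{1294953544}$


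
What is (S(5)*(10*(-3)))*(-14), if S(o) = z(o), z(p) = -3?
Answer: -1260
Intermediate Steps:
S(o) = -3
(S(5)*(10*(-3)))*(-14) = -30*(-3)*(-14) = -3*(-30)*(-14) = 90*(-14) = -1260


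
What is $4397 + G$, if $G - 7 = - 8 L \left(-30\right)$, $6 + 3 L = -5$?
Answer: $3524$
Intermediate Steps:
$L = - \frac{11}{3}$ ($L = -2 + \frac{1}{3} \left(-5\right) = -2 - \frac{5}{3} = - \frac{11}{3} \approx -3.6667$)
$G = -873$ ($G = 7 + \left(-8\right) \left(- \frac{11}{3}\right) \left(-30\right) = 7 + \frac{88}{3} \left(-30\right) = 7 - 880 = -873$)
$4397 + G = 4397 - 873 = 3524$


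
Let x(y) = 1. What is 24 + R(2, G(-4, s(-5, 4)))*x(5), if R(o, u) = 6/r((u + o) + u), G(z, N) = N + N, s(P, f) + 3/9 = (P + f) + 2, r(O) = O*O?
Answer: 2379/98 ≈ 24.276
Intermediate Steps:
r(O) = O²
s(P, f) = 5/3 + P + f (s(P, f) = -⅓ + ((P + f) + 2) = -⅓ + (2 + P + f) = 5/3 + P + f)
G(z, N) = 2*N
R(o, u) = 6/(o + 2*u)² (R(o, u) = 6/(((u + o) + u)²) = 6/(((o + u) + u)²) = 6/((o + 2*u)²) = 6/(o + 2*u)²)
24 + R(2, G(-4, s(-5, 4)))*x(5) = 24 + (6/(2 + 2*(2*(5/3 - 5 + 4)))²)*1 = 24 + (6/(2 + 2*(2*(⅔)))²)*1 = 24 + (6/(2 + 2*(4/3))²)*1 = 24 + (6/(2 + 8/3)²)*1 = 24 + (6/(14/3)²)*1 = 24 + (6*(9/196))*1 = 24 + (27/98)*1 = 24 + 27/98 = 2379/98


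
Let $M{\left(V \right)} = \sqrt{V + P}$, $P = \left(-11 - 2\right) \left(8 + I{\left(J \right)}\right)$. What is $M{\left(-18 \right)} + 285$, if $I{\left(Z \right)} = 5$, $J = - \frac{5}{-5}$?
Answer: $285 + i \sqrt{187} \approx 285.0 + 13.675 i$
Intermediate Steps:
$J = 1$ ($J = \left(-5\right) \left(- \frac{1}{5}\right) = 1$)
$P = -169$ ($P = \left(-11 - 2\right) \left(8 + 5\right) = \left(-11 - 2\right) 13 = \left(-13\right) 13 = -169$)
$M{\left(V \right)} = \sqrt{-169 + V}$ ($M{\left(V \right)} = \sqrt{V - 169} = \sqrt{-169 + V}$)
$M{\left(-18 \right)} + 285 = \sqrt{-169 - 18} + 285 = \sqrt{-187} + 285 = i \sqrt{187} + 285 = 285 + i \sqrt{187}$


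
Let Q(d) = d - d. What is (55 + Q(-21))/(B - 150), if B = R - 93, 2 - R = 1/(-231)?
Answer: -2541/11134 ≈ -0.22822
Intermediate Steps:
R = 463/231 (R = 2 - 1/(-231) = 2 - 1*(-1/231) = 2 + 1/231 = 463/231 ≈ 2.0043)
Q(d) = 0
B = -21020/231 (B = 463/231 - 93 = -21020/231 ≈ -90.996)
(55 + Q(-21))/(B - 150) = (55 + 0)/(-21020/231 - 150) = 55/(-55670/231) = 55*(-231/55670) = -2541/11134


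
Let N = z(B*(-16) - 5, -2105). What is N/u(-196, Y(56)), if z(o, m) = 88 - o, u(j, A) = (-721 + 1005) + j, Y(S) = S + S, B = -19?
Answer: -211/88 ≈ -2.3977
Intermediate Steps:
Y(S) = 2*S
u(j, A) = 284 + j
N = -211 (N = 88 - (-19*(-16) - 5) = 88 - (304 - 5) = 88 - 1*299 = 88 - 299 = -211)
N/u(-196, Y(56)) = -211/(284 - 196) = -211/88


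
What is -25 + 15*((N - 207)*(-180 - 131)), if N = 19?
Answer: 876995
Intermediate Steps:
-25 + 15*((N - 207)*(-180 - 131)) = -25 + 15*((19 - 207)*(-180 - 131)) = -25 + 15*(-188*(-311)) = -25 + 15*58468 = -25 + 877020 = 876995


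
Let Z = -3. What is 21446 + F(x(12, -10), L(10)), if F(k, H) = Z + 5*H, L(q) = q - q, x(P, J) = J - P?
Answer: 21443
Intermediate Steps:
L(q) = 0
F(k, H) = -3 + 5*H
21446 + F(x(12, -10), L(10)) = 21446 + (-3 + 5*0) = 21446 + (-3 + 0) = 21446 - 3 = 21443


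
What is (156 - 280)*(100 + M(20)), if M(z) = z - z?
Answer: -12400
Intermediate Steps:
M(z) = 0
(156 - 280)*(100 + M(20)) = (156 - 280)*(100 + 0) = -124*100 = -12400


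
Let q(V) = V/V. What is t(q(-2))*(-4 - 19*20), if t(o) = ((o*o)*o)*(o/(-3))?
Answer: 128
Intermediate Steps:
q(V) = 1
t(o) = -o⁴/3 (t(o) = (o²*o)*(o*(-⅓)) = o³*(-o/3) = -o⁴/3)
t(q(-2))*(-4 - 19*20) = (-⅓*1⁴)*(-4 - 19*20) = (-⅓*1)*(-4 - 380) = -⅓*(-384) = 128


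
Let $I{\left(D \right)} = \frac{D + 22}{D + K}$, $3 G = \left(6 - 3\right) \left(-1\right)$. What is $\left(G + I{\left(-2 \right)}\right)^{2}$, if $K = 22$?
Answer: $0$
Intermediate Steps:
$G = -1$ ($G = \frac{\left(6 - 3\right) \left(-1\right)}{3} = \frac{3 \left(-1\right)}{3} = \frac{1}{3} \left(-3\right) = -1$)
$I{\left(D \right)} = 1$ ($I{\left(D \right)} = \frac{D + 22}{D + 22} = \frac{22 + D}{22 + D} = 1$)
$\left(G + I{\left(-2 \right)}\right)^{2} = \left(-1 + 1\right)^{2} = 0^{2} = 0$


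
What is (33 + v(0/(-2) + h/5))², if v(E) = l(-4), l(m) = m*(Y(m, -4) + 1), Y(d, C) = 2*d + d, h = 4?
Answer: 5929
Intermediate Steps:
Y(d, C) = 3*d
l(m) = m*(1 + 3*m) (l(m) = m*(3*m + 1) = m*(1 + 3*m))
v(E) = 44 (v(E) = -4*(1 + 3*(-4)) = -4*(1 - 12) = -4*(-11) = 44)
(33 + v(0/(-2) + h/5))² = (33 + 44)² = 77² = 5929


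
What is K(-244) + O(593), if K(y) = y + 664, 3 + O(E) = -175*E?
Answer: -103358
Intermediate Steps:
O(E) = -3 - 175*E
K(y) = 664 + y
K(-244) + O(593) = (664 - 244) + (-3 - 175*593) = 420 + (-3 - 103775) = 420 - 103778 = -103358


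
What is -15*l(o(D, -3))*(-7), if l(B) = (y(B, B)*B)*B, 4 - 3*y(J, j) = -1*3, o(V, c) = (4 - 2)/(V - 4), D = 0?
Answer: 245/4 ≈ 61.250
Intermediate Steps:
o(V, c) = 2/(-4 + V)
y(J, j) = 7/3 (y(J, j) = 4/3 - (-1)*3/3 = 4/3 - ⅓*(-3) = 4/3 + 1 = 7/3)
l(B) = 7*B²/3 (l(B) = (7*B/3)*B = 7*B²/3)
-15*l(o(D, -3))*(-7) = -35*(2/(-4 + 0))²*(-7) = -35*(2/(-4))²*(-7) = -35*(2*(-¼))²*(-7) = -35*(-½)²*(-7) = -35/4*(-7) = 245/4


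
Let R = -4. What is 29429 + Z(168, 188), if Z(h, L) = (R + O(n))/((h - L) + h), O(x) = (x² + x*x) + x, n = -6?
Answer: 2177777/74 ≈ 29429.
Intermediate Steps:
O(x) = x + 2*x² (O(x) = (x² + x²) + x = 2*x² + x = x + 2*x²)
Z(h, L) = 62/(-L + 2*h) (Z(h, L) = (-4 - 6*(1 + 2*(-6)))/((h - L) + h) = (-4 - 6*(1 - 12))/(-L + 2*h) = (-4 - 6*(-11))/(-L + 2*h) = (-4 + 66)/(-L + 2*h) = 62/(-L + 2*h))
29429 + Z(168, 188) = 29429 + 62/(-1*188 + 2*168) = 29429 + 62/(-188 + 336) = 29429 + 62/148 = 29429 + 62*(1/148) = 29429 + 31/74 = 2177777/74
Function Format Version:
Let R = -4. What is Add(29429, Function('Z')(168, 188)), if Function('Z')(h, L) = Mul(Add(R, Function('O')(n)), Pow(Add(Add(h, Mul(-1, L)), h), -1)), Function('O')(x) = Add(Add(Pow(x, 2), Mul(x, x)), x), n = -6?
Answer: Rational(2177777, 74) ≈ 29429.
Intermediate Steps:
Function('O')(x) = Add(x, Mul(2, Pow(x, 2))) (Function('O')(x) = Add(Add(Pow(x, 2), Pow(x, 2)), x) = Add(Mul(2, Pow(x, 2)), x) = Add(x, Mul(2, Pow(x, 2))))
Function('Z')(h, L) = Mul(62, Pow(Add(Mul(-1, L), Mul(2, h)), -1)) (Function('Z')(h, L) = Mul(Add(-4, Mul(-6, Add(1, Mul(2, -6)))), Pow(Add(Add(h, Mul(-1, L)), h), -1)) = Mul(Add(-4, Mul(-6, Add(1, -12))), Pow(Add(Mul(-1, L), Mul(2, h)), -1)) = Mul(Add(-4, Mul(-6, -11)), Pow(Add(Mul(-1, L), Mul(2, h)), -1)) = Mul(Add(-4, 66), Pow(Add(Mul(-1, L), Mul(2, h)), -1)) = Mul(62, Pow(Add(Mul(-1, L), Mul(2, h)), -1)))
Add(29429, Function('Z')(168, 188)) = Add(29429, Mul(62, Pow(Add(Mul(-1, 188), Mul(2, 168)), -1))) = Add(29429, Mul(62, Pow(Add(-188, 336), -1))) = Add(29429, Mul(62, Pow(148, -1))) = Add(29429, Mul(62, Rational(1, 148))) = Add(29429, Rational(31, 74)) = Rational(2177777, 74)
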